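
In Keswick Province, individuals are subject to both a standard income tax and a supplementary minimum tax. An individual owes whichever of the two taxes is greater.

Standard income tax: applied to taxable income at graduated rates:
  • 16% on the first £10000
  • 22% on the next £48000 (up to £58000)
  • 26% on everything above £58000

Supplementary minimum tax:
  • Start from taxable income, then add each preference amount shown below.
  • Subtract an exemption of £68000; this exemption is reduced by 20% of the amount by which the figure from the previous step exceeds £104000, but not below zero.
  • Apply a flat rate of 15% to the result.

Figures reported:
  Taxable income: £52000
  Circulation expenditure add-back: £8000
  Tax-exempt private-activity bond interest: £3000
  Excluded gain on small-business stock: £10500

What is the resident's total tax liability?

£10840

Supplementary minimum tax:
  Adjusted income: £52000 + £8000 + £3000 + £10500 = £73500
  Exemption: £73500 ≤ £104000, so full £68000 applies
  Base: £73500 − £68000 = £5500
  £5500 × 15% = £825

Standard income tax:
  £10000 × 16% = £1600
  £42000 × 22% = £9240
  → £10840

£10840 > £825, so the standard income tax governs.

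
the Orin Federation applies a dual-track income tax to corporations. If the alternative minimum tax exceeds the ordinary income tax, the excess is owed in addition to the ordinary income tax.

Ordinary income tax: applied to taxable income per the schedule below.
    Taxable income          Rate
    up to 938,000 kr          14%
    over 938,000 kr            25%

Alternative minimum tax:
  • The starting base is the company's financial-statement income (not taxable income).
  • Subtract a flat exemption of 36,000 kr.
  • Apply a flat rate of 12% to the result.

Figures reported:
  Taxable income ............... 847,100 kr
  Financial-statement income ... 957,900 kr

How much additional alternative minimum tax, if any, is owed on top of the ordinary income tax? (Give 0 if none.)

0 kr

Ordinary income tax:
  847,100 kr × 14% = 118,594 kr

Alternative minimum tax:
  Base (financial-statement income): 957,900 kr
  Less exemption 36,000 kr → base 921,900 kr
  921,900 kr × 12% = 110,628 kr

110,628 kr ≤ 118,594 kr, so no add-on is due.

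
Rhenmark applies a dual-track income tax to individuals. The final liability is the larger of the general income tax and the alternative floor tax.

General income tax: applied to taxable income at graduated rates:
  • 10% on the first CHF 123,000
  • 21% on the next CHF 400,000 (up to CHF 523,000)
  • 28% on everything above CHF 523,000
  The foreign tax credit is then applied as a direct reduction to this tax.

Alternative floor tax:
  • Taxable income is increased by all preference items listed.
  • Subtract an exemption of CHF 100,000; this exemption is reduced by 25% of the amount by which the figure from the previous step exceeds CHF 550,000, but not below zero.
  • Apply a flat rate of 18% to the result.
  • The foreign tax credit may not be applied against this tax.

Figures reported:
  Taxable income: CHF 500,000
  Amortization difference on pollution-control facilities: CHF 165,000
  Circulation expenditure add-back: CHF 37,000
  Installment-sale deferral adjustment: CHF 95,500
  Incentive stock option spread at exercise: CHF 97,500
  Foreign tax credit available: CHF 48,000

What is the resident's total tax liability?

Alternative floor tax:
  Adjusted income: CHF 500,000 + CHF 165,000 + CHF 37,000 + CHF 95,500 + CHF 97,500 = CHF 895,000
  Exemption: CHF 100,000 − 25% × (CHF 895,000 − CHF 550,000) = CHF 100,000 − CHF 86,250 = CHF 13,750
  Base: CHF 895,000 − CHF 13,750 = CHF 881,250
  CHF 881,250 × 18% = CHF 158,625

General income tax:
  CHF 123,000 × 10% = CHF 12,300
  CHF 377,000 × 21% = CHF 79,170
  → CHF 91,470
  Less foreign tax credit CHF 48,000 → CHF 43,470

CHF 158,625 > CHF 43,470, so the alternative floor tax is the binding amount.

CHF 158,625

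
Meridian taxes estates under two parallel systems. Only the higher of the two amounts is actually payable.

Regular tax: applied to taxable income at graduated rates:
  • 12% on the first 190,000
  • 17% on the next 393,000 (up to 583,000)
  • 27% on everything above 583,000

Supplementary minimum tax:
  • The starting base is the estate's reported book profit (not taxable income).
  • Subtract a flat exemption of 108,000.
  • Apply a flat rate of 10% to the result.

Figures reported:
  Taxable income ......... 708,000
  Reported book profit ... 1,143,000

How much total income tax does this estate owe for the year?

123,360

Supplementary minimum tax:
  Base (reported book profit): 1,143,000
  Less exemption 108,000 → base 1,035,000
  1,035,000 × 10% = 103,500

Regular tax:
  190,000 × 12% = 22,800
  393,000 × 17% = 66,810
  125,000 × 27% = 33,750
  → 123,360

123,360 > 103,500, so the regular tax governs.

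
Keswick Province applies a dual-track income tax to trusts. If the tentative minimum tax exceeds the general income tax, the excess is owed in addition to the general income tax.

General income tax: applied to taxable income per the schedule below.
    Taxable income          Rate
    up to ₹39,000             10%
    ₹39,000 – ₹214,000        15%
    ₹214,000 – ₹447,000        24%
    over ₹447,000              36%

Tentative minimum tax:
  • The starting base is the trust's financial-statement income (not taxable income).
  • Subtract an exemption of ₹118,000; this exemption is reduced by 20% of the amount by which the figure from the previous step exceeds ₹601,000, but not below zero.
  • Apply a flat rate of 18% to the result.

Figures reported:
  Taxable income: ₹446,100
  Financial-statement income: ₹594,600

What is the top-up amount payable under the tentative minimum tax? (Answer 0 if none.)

General income tax:
  ₹39,000 × 10% = ₹3,900
  ₹175,000 × 15% = ₹26,250
  ₹232,100 × 24% = ₹55,704
  → ₹85,854

Tentative minimum tax:
  Base (financial-statement income): ₹594,600
  Exemption: ₹594,600 ≤ ₹601,000, so full ₹118,000 applies
  Base: ₹594,600 − ₹118,000 = ₹476,600
  ₹476,600 × 18% = ₹85,788

₹85,788 ≤ ₹85,854, so no add-on is due.

₹0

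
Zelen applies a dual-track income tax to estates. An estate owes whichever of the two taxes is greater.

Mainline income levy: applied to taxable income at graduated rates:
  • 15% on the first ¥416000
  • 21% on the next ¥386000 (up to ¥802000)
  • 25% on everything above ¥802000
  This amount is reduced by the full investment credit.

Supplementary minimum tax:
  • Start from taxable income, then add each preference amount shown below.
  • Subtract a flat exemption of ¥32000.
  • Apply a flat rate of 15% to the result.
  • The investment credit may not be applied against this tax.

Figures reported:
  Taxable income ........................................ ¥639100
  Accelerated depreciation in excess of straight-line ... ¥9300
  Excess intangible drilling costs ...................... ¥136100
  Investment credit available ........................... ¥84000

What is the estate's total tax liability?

¥112875

Supplementary minimum tax:
  Adjusted income: ¥639100 + ¥9300 + ¥136100 = ¥784500
  Less exemption ¥32000 → base ¥752500
  ¥752500 × 15% = ¥112875

Mainline income levy:
  ¥416000 × 15% = ¥62400
  ¥223100 × 21% = ¥46851
  → ¥109251
  Less investment credit ¥84000 → ¥25251

¥112875 > ¥25251, so the supplementary minimum tax is the binding amount.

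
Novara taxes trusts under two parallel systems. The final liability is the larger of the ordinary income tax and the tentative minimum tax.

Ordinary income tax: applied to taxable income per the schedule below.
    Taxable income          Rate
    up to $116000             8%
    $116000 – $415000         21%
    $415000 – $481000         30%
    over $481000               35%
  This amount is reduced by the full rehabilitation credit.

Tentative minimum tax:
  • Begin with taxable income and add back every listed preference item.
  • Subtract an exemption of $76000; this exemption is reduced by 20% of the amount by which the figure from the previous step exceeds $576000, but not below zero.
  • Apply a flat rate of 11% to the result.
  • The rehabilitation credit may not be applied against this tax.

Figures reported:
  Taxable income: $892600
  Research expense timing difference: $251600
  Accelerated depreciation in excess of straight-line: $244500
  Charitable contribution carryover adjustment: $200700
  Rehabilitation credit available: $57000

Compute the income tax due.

$178930

Ordinary income tax:
  $116000 × 8% = $9280
  $299000 × 21% = $62790
  $66000 × 30% = $19800
  $411600 × 35% = $144060
  → $235930
  Less rehabilitation credit $57000 → $178930

Tentative minimum tax:
  Adjusted income: $892600 + $251600 + $244500 + $200700 = $1589400
  Exemption: 20% × ($1589400 − $576000) = $202680 ≥ $76000, so the exemption is fully phased out
  Base: $1589400 − $0 = $1589400
  $1589400 × 11% = $174834

$178930 > $174834, so the ordinary income tax governs.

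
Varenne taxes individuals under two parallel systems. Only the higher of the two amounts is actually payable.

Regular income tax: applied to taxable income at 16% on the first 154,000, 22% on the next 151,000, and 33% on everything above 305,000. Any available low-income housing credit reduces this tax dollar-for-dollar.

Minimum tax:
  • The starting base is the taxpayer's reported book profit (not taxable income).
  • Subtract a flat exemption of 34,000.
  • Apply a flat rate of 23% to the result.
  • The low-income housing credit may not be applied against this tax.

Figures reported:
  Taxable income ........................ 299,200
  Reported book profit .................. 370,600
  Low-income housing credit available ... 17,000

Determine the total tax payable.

77,418

Regular income tax:
  154,000 × 16% = 24,640
  145,200 × 22% = 31,944
  → 56,584
  Less low-income housing credit 17,000 → 39,584

Minimum tax:
  Base (reported book profit): 370,600
  Less exemption 34,000 → base 336,600
  336,600 × 23% = 77,418

77,418 > 39,584, so the minimum tax is the binding amount.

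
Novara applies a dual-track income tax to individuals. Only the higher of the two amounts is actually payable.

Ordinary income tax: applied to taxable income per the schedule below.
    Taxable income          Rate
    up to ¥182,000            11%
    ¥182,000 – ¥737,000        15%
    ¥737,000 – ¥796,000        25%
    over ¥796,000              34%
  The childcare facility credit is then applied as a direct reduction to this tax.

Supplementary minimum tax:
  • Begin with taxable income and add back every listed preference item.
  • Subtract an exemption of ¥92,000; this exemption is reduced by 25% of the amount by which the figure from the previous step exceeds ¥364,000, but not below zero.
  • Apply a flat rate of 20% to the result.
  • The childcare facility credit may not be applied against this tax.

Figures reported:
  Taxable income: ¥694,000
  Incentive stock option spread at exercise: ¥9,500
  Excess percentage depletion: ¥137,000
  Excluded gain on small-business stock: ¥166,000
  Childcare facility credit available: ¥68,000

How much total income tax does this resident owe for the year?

Supplementary minimum tax:
  Adjusted income: ¥694,000 + ¥9,500 + ¥137,000 + ¥166,000 = ¥1,006,500
  Exemption: 25% × (¥1,006,500 − ¥364,000) = ¥160,625 ≥ ¥92,000, so the exemption is fully phased out
  Base: ¥1,006,500 − ¥0 = ¥1,006,500
  ¥1,006,500 × 20% = ¥201,300

Ordinary income tax:
  ¥182,000 × 11% = ¥20,020
  ¥512,000 × 15% = ¥76,800
  → ¥96,820
  Less childcare facility credit ¥68,000 → ¥28,820

¥201,300 > ¥28,820, so the supplementary minimum tax is the binding amount.

¥201,300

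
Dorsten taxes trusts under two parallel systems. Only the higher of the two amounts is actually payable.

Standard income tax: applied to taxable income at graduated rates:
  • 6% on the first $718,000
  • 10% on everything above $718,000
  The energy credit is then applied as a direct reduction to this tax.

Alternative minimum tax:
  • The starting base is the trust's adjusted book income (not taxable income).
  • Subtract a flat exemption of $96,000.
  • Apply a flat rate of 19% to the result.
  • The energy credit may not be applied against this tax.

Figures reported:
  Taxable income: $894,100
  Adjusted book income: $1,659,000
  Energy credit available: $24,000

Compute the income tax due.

$296,970

Alternative minimum tax:
  Base (adjusted book income): $1,659,000
  Less exemption $96,000 → base $1,563,000
  $1,563,000 × 19% = $296,970

Standard income tax:
  $718,000 × 6% = $43,080
  $176,100 × 10% = $17,610
  → $60,690
  Less energy credit $24,000 → $36,690

$296,970 > $36,690, so the alternative minimum tax is the binding amount.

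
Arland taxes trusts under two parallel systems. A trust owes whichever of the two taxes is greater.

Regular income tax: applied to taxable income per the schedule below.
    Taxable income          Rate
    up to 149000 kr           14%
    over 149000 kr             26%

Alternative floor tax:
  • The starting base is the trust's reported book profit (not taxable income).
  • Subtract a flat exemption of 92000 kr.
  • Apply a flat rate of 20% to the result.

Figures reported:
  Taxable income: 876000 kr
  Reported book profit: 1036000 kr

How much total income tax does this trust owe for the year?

Alternative floor tax:
  Base (reported book profit): 1036000 kr
  Less exemption 92000 kr → base 944000 kr
  944000 kr × 20% = 188800 kr

Regular income tax:
  149000 kr × 14% = 20860 kr
  727000 kr × 26% = 189020 kr
  → 209880 kr

209880 kr > 188800 kr, so the regular income tax governs.

209880 kr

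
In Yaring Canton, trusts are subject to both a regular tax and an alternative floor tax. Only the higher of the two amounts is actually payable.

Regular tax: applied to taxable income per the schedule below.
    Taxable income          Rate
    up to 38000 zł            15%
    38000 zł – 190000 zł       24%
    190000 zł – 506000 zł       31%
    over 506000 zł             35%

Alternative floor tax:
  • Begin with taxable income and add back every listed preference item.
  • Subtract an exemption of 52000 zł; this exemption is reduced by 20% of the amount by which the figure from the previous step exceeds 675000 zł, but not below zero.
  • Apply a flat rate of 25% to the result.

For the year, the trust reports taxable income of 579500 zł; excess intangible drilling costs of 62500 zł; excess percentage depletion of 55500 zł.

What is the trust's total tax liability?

Alternative floor tax:
  Adjusted income: 579500 zł + 62500 zł + 55500 zł = 697500 zł
  Exemption: 52000 zł − 20% × (697500 zł − 675000 zł) = 52000 zł − 4500 zł = 47500 zł
  Base: 697500 zł − 47500 zł = 650000 zł
  650000 zł × 25% = 162500 zł

Regular tax:
  38000 zł × 15% = 5700 zł
  152000 zł × 24% = 36480 zł
  316000 zł × 31% = 97960 zł
  73500 zł × 35% = 25725 zł
  → 165865 zł

165865 zł > 162500 zł, so the regular tax governs.

165865 zł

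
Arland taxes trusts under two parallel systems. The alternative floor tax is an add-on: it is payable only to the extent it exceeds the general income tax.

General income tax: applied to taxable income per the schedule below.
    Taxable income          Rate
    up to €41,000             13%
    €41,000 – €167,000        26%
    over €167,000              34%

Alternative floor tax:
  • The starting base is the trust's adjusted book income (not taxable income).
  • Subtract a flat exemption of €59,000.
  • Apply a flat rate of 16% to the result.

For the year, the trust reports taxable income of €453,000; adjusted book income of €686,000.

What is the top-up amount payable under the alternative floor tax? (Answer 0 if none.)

Alternative floor tax:
  Base (adjusted book income): €686,000
  Less exemption €59,000 → base €627,000
  €627,000 × 16% = €100,320

General income tax:
  €41,000 × 13% = €5,330
  €126,000 × 26% = €32,760
  €286,000 × 34% = €97,240
  → €135,330

€100,320 ≤ €135,330, so no add-on is due.

€0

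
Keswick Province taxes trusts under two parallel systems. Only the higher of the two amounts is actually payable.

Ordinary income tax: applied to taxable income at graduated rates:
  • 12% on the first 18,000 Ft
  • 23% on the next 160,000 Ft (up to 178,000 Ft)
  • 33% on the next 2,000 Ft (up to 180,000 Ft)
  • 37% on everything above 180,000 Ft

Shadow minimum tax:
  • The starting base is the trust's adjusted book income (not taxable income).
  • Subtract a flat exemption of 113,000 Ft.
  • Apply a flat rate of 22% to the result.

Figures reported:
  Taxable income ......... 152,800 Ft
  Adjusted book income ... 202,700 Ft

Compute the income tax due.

Ordinary income tax:
  18,000 Ft × 12% = 2,160 Ft
  134,800 Ft × 23% = 31,004 Ft
  → 33,164 Ft

Shadow minimum tax:
  Base (adjusted book income): 202,700 Ft
  Less exemption 113,000 Ft → base 89,700 Ft
  89,700 Ft × 22% = 19,734 Ft

33,164 Ft > 19,734 Ft, so the ordinary income tax governs.

33,164 Ft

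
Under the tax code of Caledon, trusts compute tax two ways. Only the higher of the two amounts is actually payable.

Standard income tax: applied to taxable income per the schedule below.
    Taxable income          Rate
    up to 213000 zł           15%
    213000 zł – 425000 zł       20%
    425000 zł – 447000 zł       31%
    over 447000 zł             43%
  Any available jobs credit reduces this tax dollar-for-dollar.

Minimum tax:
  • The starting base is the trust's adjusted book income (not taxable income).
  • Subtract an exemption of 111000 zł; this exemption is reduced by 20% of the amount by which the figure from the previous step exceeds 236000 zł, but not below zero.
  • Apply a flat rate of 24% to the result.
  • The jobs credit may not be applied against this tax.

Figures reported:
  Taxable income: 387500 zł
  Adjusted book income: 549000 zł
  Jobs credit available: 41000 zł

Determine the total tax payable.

Minimum tax:
  Base (adjusted book income): 549000 zł
  Exemption: 111000 zł − 20% × (549000 zł − 236000 zł) = 111000 zł − 62600 zł = 48400 zł
  Base: 549000 zł − 48400 zł = 500600 zł
  500600 zł × 24% = 120144 zł

Standard income tax:
  213000 zł × 15% = 31950 zł
  174500 zł × 20% = 34900 zł
  → 66850 zł
  Less jobs credit 41000 zł → 25850 zł

120144 zł > 25850 zł, so the minimum tax is the binding amount.

120144 zł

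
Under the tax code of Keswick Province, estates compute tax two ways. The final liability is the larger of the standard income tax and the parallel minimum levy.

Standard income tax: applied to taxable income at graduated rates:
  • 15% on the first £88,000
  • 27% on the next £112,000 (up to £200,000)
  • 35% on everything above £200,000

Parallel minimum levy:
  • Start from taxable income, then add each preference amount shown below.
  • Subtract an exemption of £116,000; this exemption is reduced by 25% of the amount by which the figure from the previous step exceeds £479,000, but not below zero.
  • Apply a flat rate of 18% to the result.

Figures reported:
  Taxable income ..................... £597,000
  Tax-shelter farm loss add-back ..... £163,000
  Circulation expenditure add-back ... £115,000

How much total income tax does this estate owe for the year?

Parallel minimum levy:
  Adjusted income: £597,000 + £163,000 + £115,000 = £875,000
  Exemption: £116,000 − 25% × (£875,000 − £479,000) = £116,000 − £99,000 = £17,000
  Base: £875,000 − £17,000 = £858,000
  £858,000 × 18% = £154,440

Standard income tax:
  £88,000 × 15% = £13,200
  £112,000 × 27% = £30,240
  £397,000 × 35% = £138,950
  → £182,390

£182,390 > £154,440, so the standard income tax governs.

£182,390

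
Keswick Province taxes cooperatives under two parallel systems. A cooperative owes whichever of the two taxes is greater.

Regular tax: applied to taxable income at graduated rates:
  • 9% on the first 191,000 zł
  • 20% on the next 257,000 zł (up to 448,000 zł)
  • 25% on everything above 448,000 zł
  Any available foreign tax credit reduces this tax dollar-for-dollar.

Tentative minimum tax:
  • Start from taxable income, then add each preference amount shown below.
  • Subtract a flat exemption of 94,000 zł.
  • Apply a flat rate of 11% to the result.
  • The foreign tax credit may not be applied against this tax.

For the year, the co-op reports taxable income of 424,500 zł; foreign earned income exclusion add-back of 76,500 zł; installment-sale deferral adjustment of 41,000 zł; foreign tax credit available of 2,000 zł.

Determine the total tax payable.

61,890 zł

Regular tax:
  191,000 zł × 9% = 17,190 zł
  233,500 zł × 20% = 46,700 zł
  → 63,890 zł
  Less foreign tax credit 2,000 zł → 61,890 zł

Tentative minimum tax:
  Adjusted income: 424,500 zł + 76,500 zł + 41,000 zł = 542,000 zł
  Less exemption 94,000 zł → base 448,000 zł
  448,000 zł × 11% = 49,280 zł

61,890 zł > 49,280 zł, so the regular tax governs.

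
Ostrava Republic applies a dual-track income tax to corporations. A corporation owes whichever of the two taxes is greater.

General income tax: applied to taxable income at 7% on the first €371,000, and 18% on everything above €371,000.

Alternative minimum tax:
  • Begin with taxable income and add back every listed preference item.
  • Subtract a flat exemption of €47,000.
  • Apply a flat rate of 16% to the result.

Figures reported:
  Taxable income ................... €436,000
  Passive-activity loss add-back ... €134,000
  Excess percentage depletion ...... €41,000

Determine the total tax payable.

€90,240

General income tax:
  €371,000 × 7% = €25,970
  €65,000 × 18% = €11,700
  → €37,670

Alternative minimum tax:
  Adjusted income: €436,000 + €134,000 + €41,000 = €611,000
  Less exemption €47,000 → base €564,000
  €564,000 × 16% = €90,240

€90,240 > €37,670, so the alternative minimum tax is the binding amount.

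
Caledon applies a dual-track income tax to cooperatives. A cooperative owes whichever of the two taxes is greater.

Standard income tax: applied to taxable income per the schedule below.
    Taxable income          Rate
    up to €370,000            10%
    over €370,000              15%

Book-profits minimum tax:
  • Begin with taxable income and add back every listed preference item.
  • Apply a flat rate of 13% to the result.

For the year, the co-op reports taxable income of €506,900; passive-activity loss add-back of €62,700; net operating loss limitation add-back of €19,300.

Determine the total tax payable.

Book-profits minimum tax:
  Adjusted income: €506,900 + €62,700 + €19,300 = €588,900
  €588,900 × 13% = €76,557

Standard income tax:
  €370,000 × 10% = €37,000
  €136,900 × 15% = €20,535
  → €57,535

€76,557 > €57,535, so the book-profits minimum tax is the binding amount.

€76,557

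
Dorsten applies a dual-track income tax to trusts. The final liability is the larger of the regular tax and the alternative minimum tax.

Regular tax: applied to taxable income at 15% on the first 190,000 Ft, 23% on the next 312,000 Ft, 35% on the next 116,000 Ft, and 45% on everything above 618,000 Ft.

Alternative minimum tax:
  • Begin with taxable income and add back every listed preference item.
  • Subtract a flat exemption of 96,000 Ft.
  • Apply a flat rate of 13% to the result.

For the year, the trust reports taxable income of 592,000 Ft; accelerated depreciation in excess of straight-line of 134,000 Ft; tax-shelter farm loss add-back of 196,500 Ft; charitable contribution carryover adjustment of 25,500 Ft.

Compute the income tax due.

Alternative minimum tax:
  Adjusted income: 592,000 Ft + 134,000 Ft + 196,500 Ft + 25,500 Ft = 948,000 Ft
  Less exemption 96,000 Ft → base 852,000 Ft
  852,000 Ft × 13% = 110,760 Ft

Regular tax:
  190,000 Ft × 15% = 28,500 Ft
  312,000 Ft × 23% = 71,760 Ft
  90,000 Ft × 35% = 31,500 Ft
  → 131,760 Ft

131,760 Ft > 110,760 Ft, so the regular tax governs.

131,760 Ft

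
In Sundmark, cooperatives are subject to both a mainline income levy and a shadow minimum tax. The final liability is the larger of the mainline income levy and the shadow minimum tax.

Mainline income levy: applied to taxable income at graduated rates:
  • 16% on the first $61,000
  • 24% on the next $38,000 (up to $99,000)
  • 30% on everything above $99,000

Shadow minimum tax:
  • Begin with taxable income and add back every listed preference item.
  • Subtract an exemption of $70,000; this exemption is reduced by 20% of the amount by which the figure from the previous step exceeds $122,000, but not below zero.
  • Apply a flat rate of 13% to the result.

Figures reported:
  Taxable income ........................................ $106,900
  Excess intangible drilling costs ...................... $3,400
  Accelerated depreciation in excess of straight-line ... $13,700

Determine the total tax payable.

Shadow minimum tax:
  Adjusted income: $106,900 + $3,400 + $13,700 = $124,000
  Exemption: $70,000 − 20% × ($124,000 − $122,000) = $70,000 − $400 = $69,600
  Base: $124,000 − $69,600 = $54,400
  $54,400 × 13% = $7,072

Mainline income levy:
  $61,000 × 16% = $9,760
  $38,000 × 24% = $9,120
  $7,900 × 30% = $2,370
  → $21,250

$21,250 > $7,072, so the mainline income levy governs.

$21,250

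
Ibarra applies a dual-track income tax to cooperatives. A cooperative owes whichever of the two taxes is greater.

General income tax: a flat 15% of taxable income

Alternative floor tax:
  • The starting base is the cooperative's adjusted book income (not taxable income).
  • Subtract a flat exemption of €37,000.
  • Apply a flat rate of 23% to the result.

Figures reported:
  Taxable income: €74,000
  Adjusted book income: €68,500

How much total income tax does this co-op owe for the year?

General income tax:
  €74,000 × 15% = €11,100

Alternative floor tax:
  Base (adjusted book income): €68,500
  Less exemption €37,000 → base €31,500
  €31,500 × 23% = €7,245

€11,100 > €7,245, so the general income tax governs.

€11,100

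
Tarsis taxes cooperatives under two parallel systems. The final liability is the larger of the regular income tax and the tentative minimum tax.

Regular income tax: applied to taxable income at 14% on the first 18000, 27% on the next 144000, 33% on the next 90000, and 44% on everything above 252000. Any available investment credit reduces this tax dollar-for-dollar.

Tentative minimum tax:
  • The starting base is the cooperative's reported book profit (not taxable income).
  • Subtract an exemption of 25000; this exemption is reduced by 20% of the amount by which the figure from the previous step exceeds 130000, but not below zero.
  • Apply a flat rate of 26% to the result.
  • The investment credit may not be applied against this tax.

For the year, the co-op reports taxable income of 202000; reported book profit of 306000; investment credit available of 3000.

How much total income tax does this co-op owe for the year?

79560

Regular income tax:
  18000 × 14% = 2520
  144000 × 27% = 38880
  40000 × 33% = 13200
  → 54600
  Less investment credit 3000 → 51600

Tentative minimum tax:
  Base (reported book profit): 306000
  Exemption: 20% × (306000 − 130000) = 35200 ≥ 25000, so the exemption is fully phased out
  Base: 306000 − 0 = 306000
  306000 × 26% = 79560

79560 > 51600, so the tentative minimum tax is the binding amount.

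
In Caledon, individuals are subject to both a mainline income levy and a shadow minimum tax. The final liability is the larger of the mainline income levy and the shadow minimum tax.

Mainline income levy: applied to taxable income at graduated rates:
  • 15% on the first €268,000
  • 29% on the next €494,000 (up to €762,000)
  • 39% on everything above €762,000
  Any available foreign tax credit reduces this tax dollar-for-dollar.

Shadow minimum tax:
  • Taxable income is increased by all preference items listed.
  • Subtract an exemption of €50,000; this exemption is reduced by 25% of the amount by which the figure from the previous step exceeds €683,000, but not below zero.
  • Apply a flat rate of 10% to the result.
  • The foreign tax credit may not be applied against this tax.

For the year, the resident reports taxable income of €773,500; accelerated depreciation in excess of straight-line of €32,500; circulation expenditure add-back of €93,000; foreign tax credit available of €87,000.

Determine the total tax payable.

€100,945

Mainline income levy:
  €268,000 × 15% = €40,200
  €494,000 × 29% = €143,260
  €11,500 × 39% = €4,485
  → €187,945
  Less foreign tax credit €87,000 → €100,945

Shadow minimum tax:
  Adjusted income: €773,500 + €32,500 + €93,000 = €899,000
  Exemption: 25% × (€899,000 − €683,000) = €54,000 ≥ €50,000, so the exemption is fully phased out
  Base: €899,000 − €0 = €899,000
  €899,000 × 10% = €89,900

€100,945 > €89,900, so the mainline income levy governs.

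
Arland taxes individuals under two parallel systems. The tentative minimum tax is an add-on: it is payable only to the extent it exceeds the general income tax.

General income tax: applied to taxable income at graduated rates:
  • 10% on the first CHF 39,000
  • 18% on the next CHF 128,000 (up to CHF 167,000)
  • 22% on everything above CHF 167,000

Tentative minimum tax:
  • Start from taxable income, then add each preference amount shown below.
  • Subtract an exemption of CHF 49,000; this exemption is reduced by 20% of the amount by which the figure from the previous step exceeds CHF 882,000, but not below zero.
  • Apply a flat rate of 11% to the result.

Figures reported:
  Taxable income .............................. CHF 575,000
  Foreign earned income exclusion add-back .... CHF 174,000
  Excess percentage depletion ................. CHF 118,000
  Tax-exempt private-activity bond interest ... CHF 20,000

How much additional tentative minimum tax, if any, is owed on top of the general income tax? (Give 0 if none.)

Tentative minimum tax:
  Adjusted income: CHF 575,000 + CHF 174,000 + CHF 118,000 + CHF 20,000 = CHF 887,000
  Exemption: CHF 49,000 − 20% × (CHF 887,000 − CHF 882,000) = CHF 49,000 − CHF 1,000 = CHF 48,000
  Base: CHF 887,000 − CHF 48,000 = CHF 839,000
  CHF 839,000 × 11% = CHF 92,290

General income tax:
  CHF 39,000 × 10% = CHF 3,900
  CHF 128,000 × 18% = CHF 23,040
  CHF 408,000 × 22% = CHF 89,760
  → CHF 116,700

CHF 92,290 ≤ CHF 116,700, so no add-on is due.

CHF 0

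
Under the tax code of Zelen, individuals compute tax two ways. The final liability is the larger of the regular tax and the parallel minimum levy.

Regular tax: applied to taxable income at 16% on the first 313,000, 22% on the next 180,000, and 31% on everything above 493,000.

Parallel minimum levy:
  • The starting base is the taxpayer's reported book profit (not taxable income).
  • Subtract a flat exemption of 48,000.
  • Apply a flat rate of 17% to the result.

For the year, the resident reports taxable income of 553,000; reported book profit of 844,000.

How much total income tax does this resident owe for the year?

Regular tax:
  313,000 × 16% = 50,080
  180,000 × 22% = 39,600
  60,000 × 31% = 18,600
  → 108,280

Parallel minimum levy:
  Base (reported book profit): 844,000
  Less exemption 48,000 → base 796,000
  796,000 × 17% = 135,320

135,320 > 108,280, so the parallel minimum levy is the binding amount.

135,320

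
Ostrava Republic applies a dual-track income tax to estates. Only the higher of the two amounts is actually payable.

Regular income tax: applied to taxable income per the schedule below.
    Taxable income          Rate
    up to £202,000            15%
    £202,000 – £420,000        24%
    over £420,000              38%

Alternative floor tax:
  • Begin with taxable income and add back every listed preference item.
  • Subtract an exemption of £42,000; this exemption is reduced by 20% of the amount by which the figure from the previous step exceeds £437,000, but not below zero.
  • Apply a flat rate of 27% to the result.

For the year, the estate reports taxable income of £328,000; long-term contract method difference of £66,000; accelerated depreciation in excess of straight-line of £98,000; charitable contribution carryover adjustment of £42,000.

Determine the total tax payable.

£138,078

Alternative floor tax:
  Adjusted income: £328,000 + £66,000 + £98,000 + £42,000 = £534,000
  Exemption: £42,000 − 20% × (£534,000 − £437,000) = £42,000 − £19,400 = £22,600
  Base: £534,000 − £22,600 = £511,400
  £511,400 × 27% = £138,078

Regular income tax:
  £202,000 × 15% = £30,300
  £126,000 × 24% = £30,240
  → £60,540

£138,078 > £60,540, so the alternative floor tax is the binding amount.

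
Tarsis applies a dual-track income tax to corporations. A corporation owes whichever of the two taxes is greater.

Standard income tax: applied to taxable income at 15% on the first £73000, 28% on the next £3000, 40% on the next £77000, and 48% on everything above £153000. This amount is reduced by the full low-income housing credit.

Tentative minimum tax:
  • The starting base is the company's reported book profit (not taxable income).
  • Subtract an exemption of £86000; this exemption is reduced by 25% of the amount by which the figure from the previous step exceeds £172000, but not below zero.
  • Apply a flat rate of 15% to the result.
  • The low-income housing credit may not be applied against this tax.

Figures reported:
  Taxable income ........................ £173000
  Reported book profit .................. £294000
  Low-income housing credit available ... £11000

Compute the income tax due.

Standard income tax:
  £73000 × 15% = £10950
  £3000 × 28% = £840
  £77000 × 40% = £30800
  £20000 × 48% = £9600
  → £52190
  Less low-income housing credit £11000 → £41190

Tentative minimum tax:
  Base (reported book profit): £294000
  Exemption: £86000 − 25% × (£294000 − £172000) = £86000 − £30500 = £55500
  Base: £294000 − £55500 = £238500
  £238500 × 15% = £35775

£41190 > £35775, so the standard income tax governs.

£41190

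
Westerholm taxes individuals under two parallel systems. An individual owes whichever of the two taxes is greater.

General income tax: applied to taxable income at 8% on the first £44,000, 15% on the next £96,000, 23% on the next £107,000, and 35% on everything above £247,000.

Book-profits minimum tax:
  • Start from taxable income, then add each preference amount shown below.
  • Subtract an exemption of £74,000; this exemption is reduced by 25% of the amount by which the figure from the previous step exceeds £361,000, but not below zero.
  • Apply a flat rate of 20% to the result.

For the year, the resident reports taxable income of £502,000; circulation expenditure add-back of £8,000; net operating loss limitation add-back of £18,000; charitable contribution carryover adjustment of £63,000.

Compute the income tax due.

£131,780

General income tax:
  £44,000 × 8% = £3,520
  £96,000 × 15% = £14,400
  £107,000 × 23% = £24,610
  £255,000 × 35% = £89,250
  → £131,780

Book-profits minimum tax:
  Adjusted income: £502,000 + £8,000 + £18,000 + £63,000 = £591,000
  Exemption: £74,000 − 25% × (£591,000 − £361,000) = £74,000 − £57,500 = £16,500
  Base: £591,000 − £16,500 = £574,500
  £574,500 × 20% = £114,900

£131,780 > £114,900, so the general income tax governs.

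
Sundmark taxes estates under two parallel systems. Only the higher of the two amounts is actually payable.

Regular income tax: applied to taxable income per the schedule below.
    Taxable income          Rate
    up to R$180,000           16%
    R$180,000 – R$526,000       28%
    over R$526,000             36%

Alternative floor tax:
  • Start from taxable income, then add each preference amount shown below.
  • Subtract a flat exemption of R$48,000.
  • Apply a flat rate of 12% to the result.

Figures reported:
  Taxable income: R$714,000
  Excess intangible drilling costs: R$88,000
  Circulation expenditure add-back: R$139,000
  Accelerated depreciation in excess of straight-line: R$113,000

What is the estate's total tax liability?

R$193,360

Alternative floor tax:
  Adjusted income: R$714,000 + R$88,000 + R$139,000 + R$113,000 = R$1,054,000
  Less exemption R$48,000 → base R$1,006,000
  R$1,006,000 × 12% = R$120,720

Regular income tax:
  R$180,000 × 16% = R$28,800
  R$346,000 × 28% = R$96,880
  R$188,000 × 36% = R$67,680
  → R$193,360

R$193,360 > R$120,720, so the regular income tax governs.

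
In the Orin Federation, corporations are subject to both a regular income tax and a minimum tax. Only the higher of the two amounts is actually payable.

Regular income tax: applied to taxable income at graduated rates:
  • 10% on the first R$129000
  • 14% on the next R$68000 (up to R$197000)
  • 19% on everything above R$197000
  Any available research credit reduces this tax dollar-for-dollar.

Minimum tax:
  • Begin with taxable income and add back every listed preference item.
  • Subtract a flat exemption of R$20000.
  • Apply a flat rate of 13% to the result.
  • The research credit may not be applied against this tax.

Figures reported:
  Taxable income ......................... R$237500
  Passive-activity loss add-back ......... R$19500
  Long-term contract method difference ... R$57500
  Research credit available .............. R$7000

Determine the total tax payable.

Regular income tax:
  R$129000 × 10% = R$12900
  R$68000 × 14% = R$9520
  R$40500 × 19% = R$7695
  → R$30115
  Less research credit R$7000 → R$23115

Minimum tax:
  Adjusted income: R$237500 + R$19500 + R$57500 = R$314500
  Less exemption R$20000 → base R$294500
  R$294500 × 13% = R$38285

R$38285 > R$23115, so the minimum tax is the binding amount.

R$38285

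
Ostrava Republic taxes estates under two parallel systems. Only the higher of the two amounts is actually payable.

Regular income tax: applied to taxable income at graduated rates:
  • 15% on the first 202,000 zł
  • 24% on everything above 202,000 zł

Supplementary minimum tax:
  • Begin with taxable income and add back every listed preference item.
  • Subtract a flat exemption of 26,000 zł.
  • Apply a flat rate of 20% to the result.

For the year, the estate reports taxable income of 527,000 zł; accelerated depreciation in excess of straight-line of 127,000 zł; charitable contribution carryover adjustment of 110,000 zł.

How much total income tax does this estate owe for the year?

Regular income tax:
  202,000 zł × 15% = 30,300 zł
  325,000 zł × 24% = 78,000 zł
  → 108,300 zł

Supplementary minimum tax:
  Adjusted income: 527,000 zł + 127,000 zł + 110,000 zł = 764,000 zł
  Less exemption 26,000 zł → base 738,000 zł
  738,000 zł × 20% = 147,600 zł

147,600 zł > 108,300 zł, so the supplementary minimum tax is the binding amount.

147,600 zł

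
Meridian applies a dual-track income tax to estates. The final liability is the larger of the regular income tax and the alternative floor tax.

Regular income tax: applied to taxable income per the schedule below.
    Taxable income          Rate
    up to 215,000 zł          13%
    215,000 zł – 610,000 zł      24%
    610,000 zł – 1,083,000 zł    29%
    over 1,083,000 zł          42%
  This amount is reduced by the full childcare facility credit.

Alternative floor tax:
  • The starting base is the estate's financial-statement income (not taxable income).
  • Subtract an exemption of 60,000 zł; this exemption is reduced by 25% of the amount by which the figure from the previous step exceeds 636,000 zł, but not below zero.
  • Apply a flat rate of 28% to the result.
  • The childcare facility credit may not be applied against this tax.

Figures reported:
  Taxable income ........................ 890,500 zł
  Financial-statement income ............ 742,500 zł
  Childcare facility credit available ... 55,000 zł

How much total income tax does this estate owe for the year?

198,555 zł

Alternative floor tax:
  Base (financial-statement income): 742,500 zł
  Exemption: 60,000 zł − 25% × (742,500 zł − 636,000 zł) = 60,000 zł − 26,625 zł = 33,375 zł
  Base: 742,500 zł − 33,375 zł = 709,125 zł
  709,125 zł × 28% = 198,555 zł

Regular income tax:
  215,000 zł × 13% = 27,950 zł
  395,000 zł × 24% = 94,800 zł
  280,500 zł × 29% = 81,345 zł
  → 204,095 zł
  Less childcare facility credit 55,000 zł → 149,095 zł

198,555 zł > 149,095 zł, so the alternative floor tax is the binding amount.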